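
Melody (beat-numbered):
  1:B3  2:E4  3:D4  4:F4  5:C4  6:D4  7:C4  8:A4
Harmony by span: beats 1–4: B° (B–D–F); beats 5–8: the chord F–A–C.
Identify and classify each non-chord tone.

E4 (beat 2) — appoggiatura; D4 (beat 6) — neighbor tone.

The harmony at that moment is B diminished triad (B, D, F); E4 is not a chord tone.
It is approached by leap up from B3 and left by step down to D4.
Leap in, step out — an appoggiatura.
The harmony at that moment is F major triad (F, A, C); D4 is not a chord tone.
It is approached by step up from C4 and left by step down to C4.
Step away and step back to the same note — a neighbor tone (upper neighbor).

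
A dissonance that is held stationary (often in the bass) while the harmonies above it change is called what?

Pedal tone.

Approach: none. Departure: none — a single pitch is sustained while the chords change around it, passing through harmonies that do not contain it.
No melodic motion at all; the dissonance is created entirely by the moving harmonies against the stationary note — a pedal tone (pedal point).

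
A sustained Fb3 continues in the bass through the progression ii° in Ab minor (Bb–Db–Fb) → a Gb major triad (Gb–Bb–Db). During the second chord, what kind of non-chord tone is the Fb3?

Pedal tone (pedal point).

The harmony at that moment is Gb major triad (Gb, Bb, Db); Fb3 is not a chord tone.
It is held over (the same pitch as the preceding Fb3) and then sustained as the same pitch into the next harmony.
Sustained through a change of harmony — a pedal tone.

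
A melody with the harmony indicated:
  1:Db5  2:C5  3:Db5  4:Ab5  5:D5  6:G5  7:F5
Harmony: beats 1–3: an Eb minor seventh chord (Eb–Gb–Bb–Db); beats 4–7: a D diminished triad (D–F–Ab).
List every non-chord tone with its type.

C5 (beat 2) — neighbor tone; G5 (beat 6) — appoggiatura.

The harmony at that moment is Eb minor seventh chord (Eb, Gb, Bb, Db); C5 is not a chord tone.
It is approached by step down from Db5 and left by step up to Db5.
Step away and step back to the same note — a neighbor tone (lower neighbor).
The harmony at that moment is D diminished triad (D, F, Ab); G5 is not a chord tone.
It is approached by leap up from D5 and left by step down to F5.
Leap in, step out — an appoggiatura.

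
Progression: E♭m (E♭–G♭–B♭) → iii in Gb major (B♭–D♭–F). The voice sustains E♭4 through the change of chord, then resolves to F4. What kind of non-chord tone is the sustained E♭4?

The harmony at that moment is B♭ minor triad (B♭, D♭, F); E♭4 is not a chord tone.
It is held over (the same pitch as the preceding E♭4) and left by step up to F4.
Held over from the previous chord and resolving up by step — a retardation.

E♭4 is a retardation.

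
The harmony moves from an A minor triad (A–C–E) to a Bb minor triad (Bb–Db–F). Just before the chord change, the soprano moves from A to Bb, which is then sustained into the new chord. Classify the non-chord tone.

Bb is an anticipation.

The harmony at that moment is A minor triad (A, C, E); Bb is not a chord tone.
It is approached by step up from A and then sustained as the same pitch into the next harmony.
Arriving early and becoming a chord tone when the harmony changes — an anticipation.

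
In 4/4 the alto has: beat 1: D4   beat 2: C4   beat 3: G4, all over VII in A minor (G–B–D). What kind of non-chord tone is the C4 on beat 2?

The harmony at that moment is G major triad (G, B, D); C4 is not a chord tone.
It is approached by step down from D4 and left by leap up to G4.
Step in, leap out, on a weak beat — an escape tone.

Escape tone.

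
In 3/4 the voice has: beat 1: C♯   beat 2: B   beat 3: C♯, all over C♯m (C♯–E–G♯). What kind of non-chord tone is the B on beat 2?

Lower neighbor tone.

The harmony at that moment is C♯ minor triad (C♯, E, G♯); B is not a chord tone.
It is approached by step down from C♯ and left by step up to C♯.
Step away and step back to the same note — a neighbor tone (lower neighbor).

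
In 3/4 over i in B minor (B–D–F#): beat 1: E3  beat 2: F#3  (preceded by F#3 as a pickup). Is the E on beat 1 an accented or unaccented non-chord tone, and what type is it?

Accented neighbor tone.

The harmony at that moment is B minor triad (B, D, F#); E3 is not a chord tone.
It is approached by step down from F#3 and left by step up to F#3.
Step away and step back to the same note — a neighbor tone (lower neighbor).
It falls on the downbeat, so it is accented.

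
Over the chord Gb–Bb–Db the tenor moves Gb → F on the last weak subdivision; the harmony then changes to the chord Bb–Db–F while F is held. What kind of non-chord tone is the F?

F is an anticipation.

The harmony at that moment is Gb major triad (Gb, Bb, Db); F is not a chord tone.
It is approached by step down from Gb and then sustained as the same pitch into the next harmony.
Arriving early and becoming a chord tone when the harmony changes — an anticipation.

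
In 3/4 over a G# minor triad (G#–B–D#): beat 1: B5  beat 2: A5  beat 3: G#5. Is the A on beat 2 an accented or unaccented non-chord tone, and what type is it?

Unaccented passing tone.

The harmony at that moment is G# minor triad (G#, B, D#); A5 is not a chord tone.
It is approached by step down from B5 and left by step down to G#5.
Step in, step out in the same direction — a passing tone.
It falls on a weak beat, so it is unaccented.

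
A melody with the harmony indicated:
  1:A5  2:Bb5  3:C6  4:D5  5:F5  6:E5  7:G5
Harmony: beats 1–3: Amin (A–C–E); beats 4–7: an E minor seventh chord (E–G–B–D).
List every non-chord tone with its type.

The harmony at that moment is A minor triad (A, C, E); Bb5 is not a chord tone.
It is approached by step up from A5 and left by step up to C6.
Step in, step out in the same direction — a passing tone.
The harmony at that moment is E minor seventh chord (E, G, B, D); F5 is not a chord tone.
It is approached by leap up from D5 and left by step down to E5.
Leap in, step out — an appoggiatura.

Bb5 (beat 2) — passing tone; F5 (beat 5) — appoggiatura.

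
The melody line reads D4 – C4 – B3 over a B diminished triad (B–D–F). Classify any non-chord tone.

The harmony at that moment is B diminished triad (B, D, F); C4 is not a chord tone.
It is approached by step down from D4 and left by step down to B3.
Step in, step out in the same direction — a passing tone.

C4 is a passing tone.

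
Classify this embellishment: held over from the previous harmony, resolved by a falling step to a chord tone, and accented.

Approach: by preparation — the pitch is first a chord tone, then held (tied or repeated) while the harmony changes under it. Departure: down by step. Metric position: strong.
A prepared dissonance that resolves downward by step — a suspension. (The same figure resolving upward would be a retardation.)

Suspension.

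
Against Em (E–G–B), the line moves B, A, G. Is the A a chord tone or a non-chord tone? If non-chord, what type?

Non-chord tone — a passing tone.

The harmony at that moment is E minor triad (E, G, B); A is not a chord tone.
It is approached by step down from B and left by step down to G.
Step in, step out in the same direction — a passing tone.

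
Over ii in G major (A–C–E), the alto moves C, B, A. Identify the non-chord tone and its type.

The harmony at that moment is A minor triad (A, C, E); B is not a chord tone.
It is approached by step down from C and left by step down to A.
Step in, step out in the same direction — a passing tone.

B is a passing tone.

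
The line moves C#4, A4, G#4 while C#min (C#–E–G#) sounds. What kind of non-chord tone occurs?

A4 is an appoggiatura.

The harmony at that moment is C# minor triad (C#, E, G#); A4 is not a chord tone.
It is approached by leap up from C#4 and left by step down to G#4.
Leap in, step out — an appoggiatura.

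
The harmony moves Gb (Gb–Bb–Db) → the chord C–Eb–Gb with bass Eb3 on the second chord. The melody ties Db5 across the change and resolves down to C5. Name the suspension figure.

At the second chord the bass is Eb3. The suspended Db5 lies a seventh above the bass; after resolving down by step to C5, the interval above the bass becomes a sixth.
Suspension figures are named by those two intervals: 7–6.

7–6 suspension.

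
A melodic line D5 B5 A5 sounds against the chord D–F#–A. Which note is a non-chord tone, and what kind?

B5 is an appoggiatura.

The harmony at that moment is D major triad (D, F#, A); B5 is not a chord tone.
It is approached by leap up from D5 and left by step down to A5.
Leap in, step out — an appoggiatura.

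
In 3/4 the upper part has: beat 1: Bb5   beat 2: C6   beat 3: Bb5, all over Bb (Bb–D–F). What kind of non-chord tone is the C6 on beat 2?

The harmony at that moment is Bb major triad (Bb, D, F); C6 is not a chord tone.
It is approached by step up from Bb5 and left by step down to Bb5.
Step away and step back to the same note — a neighbor tone (upper neighbor).

Upper neighbor tone.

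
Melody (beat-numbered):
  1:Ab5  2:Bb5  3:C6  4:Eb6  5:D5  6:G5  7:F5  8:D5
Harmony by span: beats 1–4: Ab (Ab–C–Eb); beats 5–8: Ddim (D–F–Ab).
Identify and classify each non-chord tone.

The harmony at that moment is Ab major triad (Ab, C, Eb); Bb5 is not a chord tone.
It is approached by step up from Ab5 and left by step up to C6.
Step in, step out in the same direction — a passing tone.
The harmony at that moment is D diminished triad (D, F, Ab); G5 is not a chord tone.
It is approached by leap up from D5 and left by step down to F5.
Leap in, step out — an appoggiatura.

Bb5 (beat 2) — passing tone; G5 (beat 6) — appoggiatura.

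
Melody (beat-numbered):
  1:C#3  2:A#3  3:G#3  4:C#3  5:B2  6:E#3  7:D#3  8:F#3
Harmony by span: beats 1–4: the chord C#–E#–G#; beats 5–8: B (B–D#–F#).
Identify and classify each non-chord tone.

A#3 (beat 2) — appoggiatura; E#3 (beat 6) — appoggiatura.

The harmony at that moment is C# major triad (C#, E#, G#); A#3 is not a chord tone.
It is approached by leap up from C#3 and left by step down to G#3.
Leap in, step out — an appoggiatura.
The harmony at that moment is B major triad (B, D#, F#); E#3 is not a chord tone.
It is approached by leap up from B2 and left by step down to D#3.
Leap in, step out — an appoggiatura.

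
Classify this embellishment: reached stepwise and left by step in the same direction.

Approach: by step. Departure: by step, continuing in the same direction.
Stepwise on both sides with no change of direction means the note fills in the space between two different chord tones — a passing tone. (Had it turned back to its starting note it would be a neighbor tone instead.)

Passing tone.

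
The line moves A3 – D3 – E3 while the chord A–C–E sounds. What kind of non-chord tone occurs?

The harmony at that moment is A minor triad (A, C, E); D3 is not a chord tone.
It is approached by leap down from A3 and left by step up to E3.
Leap in, step out — an appoggiatura.

D3 is an appoggiatura.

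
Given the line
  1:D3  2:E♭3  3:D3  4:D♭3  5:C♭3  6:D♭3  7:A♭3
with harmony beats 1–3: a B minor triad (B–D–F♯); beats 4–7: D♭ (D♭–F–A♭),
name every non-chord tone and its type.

E♭3 (beat 2) — neighbor tone; C♭3 (beat 5) — neighbor tone.

The harmony at that moment is B minor triad (B, D, F♯); E♭3 is not a chord tone.
It is approached by step up from D3 and left by step down to D3.
Step away and step back to the same note — a neighbor tone (upper neighbor).
The harmony at that moment is D♭ major triad (D♭, F, A♭); C♭3 is not a chord tone.
It is approached by step down from D♭3 and left by step up to D♭3.
Step away and step back to the same note — a neighbor tone (lower neighbor).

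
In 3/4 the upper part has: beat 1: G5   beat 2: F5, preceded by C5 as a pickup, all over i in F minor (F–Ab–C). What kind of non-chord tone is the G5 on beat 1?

Appoggiatura.

The harmony at that moment is F minor triad (F, Ab, C); G5 is not a chord tone.
It is approached by leap up from C5 and left by step down to F5.
Leap in, step out, metrically accented — an appoggiatura.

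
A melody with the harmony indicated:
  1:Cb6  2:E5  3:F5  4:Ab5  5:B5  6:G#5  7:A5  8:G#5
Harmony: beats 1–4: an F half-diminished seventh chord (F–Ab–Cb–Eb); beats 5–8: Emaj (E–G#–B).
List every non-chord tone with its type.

The harmony at that moment is F half-diminished seventh chord (F, Ab, Cb, Eb); E5 is not a chord tone.
It is approached by leap down from Cb6 and left by step up to F5.
Leap in, step out — an appoggiatura.
The harmony at that moment is E major triad (E, G#, B); A5 is not a chord tone.
It is approached by step up from G#5 and left by step down to G#5.
Step away and step back to the same note — a neighbor tone (upper neighbor).

E5 (beat 2) — appoggiatura; A5 (beat 7) — neighbor tone.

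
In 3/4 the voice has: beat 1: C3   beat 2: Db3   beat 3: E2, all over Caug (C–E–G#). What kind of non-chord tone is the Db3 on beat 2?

The harmony at that moment is C augmented triad (C, E, G#); Db3 is not a chord tone.
It is approached by step up from C3 and left by leap down to E2.
Step in, leap out, on a weak beat — an escape tone.

Escape tone.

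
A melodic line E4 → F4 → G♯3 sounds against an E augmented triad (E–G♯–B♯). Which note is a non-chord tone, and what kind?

F4 is an escape tone.

The harmony at that moment is E augmented triad (E, G♯, B♯); F4 is not a chord tone.
It is approached by step up from E4 and left by leap down to G♯3.
Step in, leap out — an escape tone.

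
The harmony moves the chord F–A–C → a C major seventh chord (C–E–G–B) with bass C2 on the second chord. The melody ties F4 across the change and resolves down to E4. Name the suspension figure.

At the second chord the bass is C2. The suspended F4 lies a fourth above the bass; after resolving down by step to E4, the interval above the bass becomes a third.
Suspension figures are named by those two intervals: 4–3.

4–3 suspension.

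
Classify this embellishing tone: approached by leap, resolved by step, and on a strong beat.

Approach: by leap. Departure: by step. Metric position: strong.
Leap in, step out, in a metrically strong position — an appoggiatura. (It is the mirror image of the escape tone, which steps in and leaps out from a weak position.)

Appoggiatura.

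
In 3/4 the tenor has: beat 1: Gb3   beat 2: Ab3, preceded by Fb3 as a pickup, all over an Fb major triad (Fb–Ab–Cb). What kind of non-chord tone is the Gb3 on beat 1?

The harmony at that moment is Fb major triad (Fb, Ab, Cb); Gb3 is not a chord tone.
It is approached by step up from Fb3 and left by step up to Ab3.
Step in, step out in the same direction — a passing tone.

Passing tone.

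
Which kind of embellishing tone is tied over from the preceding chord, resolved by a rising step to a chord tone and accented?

Approach: by preparation — the pitch is first a chord tone, then held (tied or repeated) while the harmony changes under it. Departure: up by step. Metric position: strong.
A prepared dissonance that resolves upward by step — a retardation. (The same figure resolving downward would be a suspension.)

Retardation.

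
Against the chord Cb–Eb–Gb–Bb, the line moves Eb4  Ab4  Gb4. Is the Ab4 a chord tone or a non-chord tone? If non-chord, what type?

Non-chord tone — an appoggiatura.

The harmony at that moment is Cb major seventh chord (Cb, Eb, Gb, Bb); Ab4 is not a chord tone.
It is approached by leap up from Eb4 and left by step down to Gb4.
Leap in, step out — an appoggiatura.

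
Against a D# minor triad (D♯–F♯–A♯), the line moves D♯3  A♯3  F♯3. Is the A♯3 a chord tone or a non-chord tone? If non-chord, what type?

D# minor triad contains D♯, F♯, A♯; A♯ is the fifth, so it is a chord tone.

Chord tone (the fifth of D# minor triad).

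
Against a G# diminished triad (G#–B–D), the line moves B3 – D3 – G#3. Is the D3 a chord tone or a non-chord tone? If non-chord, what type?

G# diminished triad contains G#, B, D; D is the fifth, so it is a chord tone.

Chord tone (the fifth of G# diminished triad).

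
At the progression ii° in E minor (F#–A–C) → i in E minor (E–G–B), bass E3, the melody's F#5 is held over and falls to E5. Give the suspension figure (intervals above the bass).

9–8 suspension.

At the second chord the bass is E3. The suspended F#5 lies a ninth above the bass; after resolving down by step to E5, the interval above the bass becomes an octave.
Suspension figures are named by those two intervals: 9–8.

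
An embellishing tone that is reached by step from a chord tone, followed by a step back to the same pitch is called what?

Approach: by step. Departure: by step in the opposite direction, back to the starting pitch.
Stepwise on both sides but reversing to return to the same chord tone — a neighbor tone. (Had it continued onward in the same direction it would be a passing tone instead.)

Neighbor tone.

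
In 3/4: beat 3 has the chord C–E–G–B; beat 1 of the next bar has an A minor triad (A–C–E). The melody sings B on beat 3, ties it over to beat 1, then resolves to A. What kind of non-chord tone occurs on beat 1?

Suspension.

The harmony at that moment is A minor triad (A, C, E); B is not a chord tone.
It is held over (the same pitch as the preceding B) and left by step down to A.
Held over from the previous chord and resolving down by step — a suspension.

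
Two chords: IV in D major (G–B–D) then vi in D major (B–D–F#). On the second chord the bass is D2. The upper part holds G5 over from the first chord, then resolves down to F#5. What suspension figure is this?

4–3 suspension.

At the second chord the bass is D2. The suspended G5 lies a fourth above the bass; after resolving down by step to F#5, the interval above the bass becomes a third.
Suspension figures are named by those two intervals: 4–3.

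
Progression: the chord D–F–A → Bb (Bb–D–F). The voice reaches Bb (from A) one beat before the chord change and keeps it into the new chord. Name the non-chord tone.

Bb is an anticipation.

The harmony at that moment is D minor triad (D, F, A); Bb is not a chord tone.
It is approached by step up from A and then sustained as the same pitch into the next harmony.
Arriving early and becoming a chord tone when the harmony changes — an anticipation.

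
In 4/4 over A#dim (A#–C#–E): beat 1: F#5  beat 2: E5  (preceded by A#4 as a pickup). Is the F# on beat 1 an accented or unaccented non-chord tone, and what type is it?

Accented appoggiatura.

The harmony at that moment is A# diminished triad (A#, C#, E); F#5 is not a chord tone.
It is approached by leap up from A#4 and left by step down to E5.
Leap in, step out — an appoggiatura.
It falls on the downbeat, so it is accented.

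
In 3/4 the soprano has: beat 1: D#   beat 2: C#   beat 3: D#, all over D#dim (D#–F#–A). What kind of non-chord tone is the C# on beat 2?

The harmony at that moment is D# diminished triad (D#, F#, A); C# is not a chord tone.
It is approached by step down from D# and left by step up to D#.
Step away and step back to the same note — a neighbor tone (lower neighbor).

Lower neighbor tone.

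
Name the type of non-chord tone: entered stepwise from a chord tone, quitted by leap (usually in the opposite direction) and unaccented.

Approach: by step. Departure: by leap. Metric position: weak.
Step in, leap out, from a weak position — an escape tone (échappée). (It is the mirror image of the appoggiatura, which leaps in and steps out on a strong beat.)

Escape tone.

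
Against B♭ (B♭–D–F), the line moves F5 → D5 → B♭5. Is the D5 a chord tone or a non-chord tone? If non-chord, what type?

Chord tone (the third of Bb major triad).

Bb major triad contains B♭, D, F; D is the third, so it is a chord tone.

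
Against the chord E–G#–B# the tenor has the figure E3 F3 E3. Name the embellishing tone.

F3 is a neighbor tone.

The harmony at that moment is E augmented triad (E, G#, B#); F3 is not a chord tone.
It is approached by step up from E3 and left by step down to E3.
Step away and step back to the same note — a neighbor tone (upper neighbor).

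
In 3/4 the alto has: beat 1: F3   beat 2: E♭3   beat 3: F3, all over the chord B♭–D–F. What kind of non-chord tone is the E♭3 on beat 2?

Lower neighbor tone.

The harmony at that moment is B♭ major triad (B♭, D, F); E♭3 is not a chord tone.
It is approached by step down from F3 and left by step up to F3.
Step away and step back to the same note — a neighbor tone (lower neighbor).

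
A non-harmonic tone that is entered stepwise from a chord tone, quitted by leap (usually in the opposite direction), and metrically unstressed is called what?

Escape tone.

Approach: by step. Departure: by leap. Metric position: weak.
Step in, leap out, from a weak position — an escape tone (échappée). (It is the mirror image of the appoggiatura, which leaps in and steps out on a strong beat.)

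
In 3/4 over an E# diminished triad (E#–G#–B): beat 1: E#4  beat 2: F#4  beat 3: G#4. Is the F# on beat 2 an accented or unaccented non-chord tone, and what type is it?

The harmony at that moment is E# diminished triad (E#, G#, B); F#4 is not a chord tone.
It is approached by step up from E#4 and left by step up to G#4.
Step in, step out in the same direction — a passing tone.
It falls on a weak beat, so it is unaccented.

Unaccented passing tone.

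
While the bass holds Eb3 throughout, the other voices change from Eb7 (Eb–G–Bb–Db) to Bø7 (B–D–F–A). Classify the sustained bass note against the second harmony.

Pedal tone (pedal point).

The harmony at that moment is B half-diminished seventh chord (B, D, F, A); Eb3 is not a chord tone.
It is held over (the same pitch as the preceding Eb3) and then sustained as the same pitch into the next harmony.
Sustained through a change of harmony — a pedal tone.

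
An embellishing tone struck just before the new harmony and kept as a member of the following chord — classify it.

Anticipation.

Approach: ahead of the chord change (typically by step), so it is dissonant against the current harmony. Departure: none — the same pitch is restated or held and is a chord tone of the new harmony.
Dissonant first, consonant once the harmony catches up: the note simply arrives early — an anticipation. (The reverse timing, consonant first and dissonant after the change, would be a suspension or retardation.)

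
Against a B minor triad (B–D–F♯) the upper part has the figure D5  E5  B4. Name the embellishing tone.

The harmony at that moment is B minor triad (B, D, F♯); E5 is not a chord tone.
It is approached by step up from D5 and left by leap down to B4.
Step in, leap out — an escape tone.

E5 is an escape tone.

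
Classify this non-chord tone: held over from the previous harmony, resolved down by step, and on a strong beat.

Approach: by preparation — the pitch is first a chord tone, then held (tied or repeated) while the harmony changes under it. Departure: down by step. Metric position: strong.
A prepared dissonance that resolves downward by step — a suspension. (The same figure resolving upward would be a retardation.)

Suspension.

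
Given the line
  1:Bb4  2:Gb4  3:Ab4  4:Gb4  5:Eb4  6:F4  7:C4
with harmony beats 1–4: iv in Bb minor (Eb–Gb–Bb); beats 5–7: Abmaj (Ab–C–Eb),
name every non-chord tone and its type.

Ab4 (beat 3) — neighbor tone; F4 (beat 6) — escape tone.

The harmony at that moment is Eb minor triad (Eb, Gb, Bb); Ab4 is not a chord tone.
It is approached by step up from Gb4 and left by step down to Gb4.
Step away and step back to the same note — a neighbor tone (upper neighbor).
The harmony at that moment is Ab major triad (Ab, C, Eb); F4 is not a chord tone.
It is approached by step up from Eb4 and left by leap down to C4.
Step in, leap out — an escape tone.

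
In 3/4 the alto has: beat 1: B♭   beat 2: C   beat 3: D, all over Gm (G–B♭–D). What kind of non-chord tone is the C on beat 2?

The harmony at that moment is G minor triad (G, B♭, D); C is not a chord tone.
It is approached by step up from B♭ and left by step up to D.
Step in, step out in the same direction — a passing tone.

Passing tone.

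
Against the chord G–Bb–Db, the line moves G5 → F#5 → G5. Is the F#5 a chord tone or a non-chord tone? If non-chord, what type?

Non-chord tone — a neighbor tone.

The harmony at that moment is G diminished triad (G, Bb, Db); F#5 is not a chord tone.
It is approached by step down from G5 and left by step up to G5.
Step away and step back to the same note — a neighbor tone (lower neighbor).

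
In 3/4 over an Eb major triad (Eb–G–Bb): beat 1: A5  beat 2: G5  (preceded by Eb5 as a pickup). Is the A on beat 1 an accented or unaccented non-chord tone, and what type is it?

Accented appoggiatura.

The harmony at that moment is Eb major triad (Eb, G, Bb); A5 is not a chord tone.
It is approached by leap up from Eb5 and left by step down to G5.
Leap in, step out — an appoggiatura.
It falls on the downbeat, so it is accented.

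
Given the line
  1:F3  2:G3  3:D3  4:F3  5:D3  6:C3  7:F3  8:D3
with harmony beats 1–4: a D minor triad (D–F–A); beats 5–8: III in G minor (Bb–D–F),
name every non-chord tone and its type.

G3 (beat 2) — escape tone; C3 (beat 6) — escape tone.

The harmony at that moment is D minor triad (D, F, A); G3 is not a chord tone.
It is approached by step up from F3 and left by leap down to D3.
Step in, leap out — an escape tone.
The harmony at that moment is Bb major triad (Bb, D, F); C3 is not a chord tone.
It is approached by step down from D3 and left by leap up to F3.
Step in, leap out — an escape tone.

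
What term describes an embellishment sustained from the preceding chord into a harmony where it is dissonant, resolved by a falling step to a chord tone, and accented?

Approach: by preparation — the pitch is first a chord tone, then held (tied or repeated) while the harmony changes under it. Departure: down by step. Metric position: strong.
A prepared dissonance that resolves downward by step — a suspension. (The same figure resolving upward would be a retardation.)

Suspension.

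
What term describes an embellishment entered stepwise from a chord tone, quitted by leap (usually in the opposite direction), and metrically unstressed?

Escape tone.

Approach: by step. Departure: by leap. Metric position: weak.
Step in, leap out, from a weak position — an escape tone (échappée). (It is the mirror image of the appoggiatura, which leaps in and steps out on a strong beat.)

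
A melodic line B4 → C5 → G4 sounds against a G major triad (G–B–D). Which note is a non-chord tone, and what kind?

The harmony at that moment is G major triad (G, B, D); C5 is not a chord tone.
It is approached by step up from B4 and left by leap down to G4.
Step in, leap out — an escape tone.

C5 is an escape tone.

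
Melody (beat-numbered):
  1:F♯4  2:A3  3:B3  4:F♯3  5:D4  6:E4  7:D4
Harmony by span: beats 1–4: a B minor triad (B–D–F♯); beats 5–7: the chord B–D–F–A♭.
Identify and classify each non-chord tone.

The harmony at that moment is B minor triad (B, D, F♯); A3 is not a chord tone.
It is approached by leap down from F♯4 and left by step up to B3.
Leap in, step out — an appoggiatura.
The harmony at that moment is B diminished seventh chord (B, D, F, A♭); E4 is not a chord tone.
It is approached by step up from D4 and left by step down to D4.
Step away and step back to the same note — a neighbor tone (upper neighbor).

A3 (beat 2) — appoggiatura; E4 (beat 6) — neighbor tone.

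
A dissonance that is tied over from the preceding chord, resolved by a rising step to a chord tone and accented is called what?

Approach: by preparation — the pitch is first a chord tone, then held (tied or repeated) while the harmony changes under it. Departure: up by step. Metric position: strong.
A prepared dissonance that resolves upward by step — a retardation. (The same figure resolving downward would be a suspension.)

Retardation.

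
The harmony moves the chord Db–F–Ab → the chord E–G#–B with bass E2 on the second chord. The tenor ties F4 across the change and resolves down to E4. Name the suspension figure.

At the second chord the bass is E2. The suspended F4 lies a ninth above the bass; after resolving down by step to E4, the interval above the bass becomes an octave.
Suspension figures are named by those two intervals: 9–8.

9–8 suspension.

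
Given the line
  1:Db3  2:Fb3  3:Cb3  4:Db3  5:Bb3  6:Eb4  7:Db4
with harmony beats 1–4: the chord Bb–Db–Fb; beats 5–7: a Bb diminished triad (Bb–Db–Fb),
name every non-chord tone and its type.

Cb3 (beat 3) — appoggiatura; Eb4 (beat 6) — appoggiatura.

The harmony at that moment is Bb diminished triad (Bb, Db, Fb); Cb3 is not a chord tone.
It is approached by leap down from Fb3 and left by step up to Db3.
Leap in, step out — an appoggiatura.
The harmony at that moment is Bb diminished triad (Bb, Db, Fb); Eb4 is not a chord tone.
It is approached by leap up from Bb3 and left by step down to Db4.
Leap in, step out — an appoggiatura.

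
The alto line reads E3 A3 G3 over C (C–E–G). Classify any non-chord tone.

A3 is an appoggiatura.

The harmony at that moment is C major triad (C, E, G); A3 is not a chord tone.
It is approached by leap up from E3 and left by step down to G3.
Leap in, step out — an appoggiatura.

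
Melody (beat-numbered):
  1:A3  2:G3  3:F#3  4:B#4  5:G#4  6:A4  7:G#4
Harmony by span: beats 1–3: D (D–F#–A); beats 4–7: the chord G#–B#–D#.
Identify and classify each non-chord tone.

The harmony at that moment is D major triad (D, F#, A); G3 is not a chord tone.
It is approached by step down from A3 and left by step down to F#3.
Step in, step out in the same direction — a passing tone.
The harmony at that moment is G# major triad (G#, B#, D#); A4 is not a chord tone.
It is approached by step up from G#4 and left by step down to G#4.
Step away and step back to the same note — a neighbor tone (upper neighbor).

G3 (beat 2) — passing tone; A4 (beat 6) — neighbor tone.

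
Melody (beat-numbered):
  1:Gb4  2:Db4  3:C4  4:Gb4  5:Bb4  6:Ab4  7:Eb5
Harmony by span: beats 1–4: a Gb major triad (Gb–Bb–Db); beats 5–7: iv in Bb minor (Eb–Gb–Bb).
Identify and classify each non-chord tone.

C4 (beat 3) — escape tone; Ab4 (beat 6) — escape tone.

The harmony at that moment is Gb major triad (Gb, Bb, Db); C4 is not a chord tone.
It is approached by step down from Db4 and left by leap up to Gb4.
Step in, leap out — an escape tone.
The harmony at that moment is Eb minor triad (Eb, Gb, Bb); Ab4 is not a chord tone.
It is approached by step down from Bb4 and left by leap up to Eb5.
Step in, leap out — an escape tone.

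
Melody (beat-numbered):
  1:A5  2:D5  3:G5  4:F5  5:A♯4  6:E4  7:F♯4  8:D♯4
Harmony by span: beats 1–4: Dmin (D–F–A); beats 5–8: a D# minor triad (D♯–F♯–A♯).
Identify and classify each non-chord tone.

G5 (beat 3) — appoggiatura; E4 (beat 6) — appoggiatura.

The harmony at that moment is D minor triad (D, F, A); G5 is not a chord tone.
It is approached by leap up from D5 and left by step down to F5.
Leap in, step out — an appoggiatura.
The harmony at that moment is D♯ minor triad (D♯, F♯, A♯); E4 is not a chord tone.
It is approached by leap down from A♯4 and left by step up to F♯4.
Leap in, step out — an appoggiatura.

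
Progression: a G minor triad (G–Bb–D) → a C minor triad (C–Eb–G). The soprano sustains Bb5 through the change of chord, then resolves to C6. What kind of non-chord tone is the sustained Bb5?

The harmony at that moment is C minor triad (C, Eb, G); Bb5 is not a chord tone.
It is held over (the same pitch as the preceding Bb5) and left by step up to C6.
Held over from the previous chord and resolving up by step — a retardation.

Bb5 is a retardation.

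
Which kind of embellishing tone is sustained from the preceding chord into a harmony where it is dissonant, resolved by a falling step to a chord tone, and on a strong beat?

Approach: by preparation — the pitch is first a chord tone, then held (tied or repeated) while the harmony changes under it. Departure: down by step. Metric position: strong.
A prepared dissonance that resolves downward by step — a suspension. (The same figure resolving upward would be a retardation.)

Suspension.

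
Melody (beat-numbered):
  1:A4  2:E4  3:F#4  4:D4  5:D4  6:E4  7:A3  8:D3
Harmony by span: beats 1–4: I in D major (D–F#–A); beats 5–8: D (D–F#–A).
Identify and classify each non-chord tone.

E4 (beat 2) — appoggiatura; E4 (beat 6) — escape tone.

The harmony at that moment is D major triad (D, F#, A); E4 is not a chord tone.
It is approached by leap down from A4 and left by step up to F#4.
Leap in, step out — an appoggiatura.
The harmony at that moment is D major triad (D, F#, A); E4 is not a chord tone.
It is approached by step up from D4 and left by leap down to A3.
Step in, leap out — an escape tone.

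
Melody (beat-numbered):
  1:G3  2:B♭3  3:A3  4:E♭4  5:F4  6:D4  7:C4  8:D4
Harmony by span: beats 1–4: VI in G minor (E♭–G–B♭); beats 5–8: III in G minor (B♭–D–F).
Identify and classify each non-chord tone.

A3 (beat 3) — escape tone; C4 (beat 7) — neighbor tone.

The harmony at that moment is E♭ major triad (E♭, G, B♭); A3 is not a chord tone.
It is approached by step down from B♭3 and left by leap up to E♭4.
Step in, leap out — an escape tone.
The harmony at that moment is B♭ major triad (B♭, D, F); C4 is not a chord tone.
It is approached by step down from D4 and left by step up to D4.
Step away and step back to the same note — a neighbor tone (lower neighbor).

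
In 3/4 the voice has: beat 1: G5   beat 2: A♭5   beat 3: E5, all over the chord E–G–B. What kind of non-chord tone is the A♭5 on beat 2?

Escape tone.

The harmony at that moment is E minor triad (E, G, B); A♭5 is not a chord tone.
It is approached by step up from G5 and left by leap down to E5.
Step in, leap out, on a weak beat — an escape tone.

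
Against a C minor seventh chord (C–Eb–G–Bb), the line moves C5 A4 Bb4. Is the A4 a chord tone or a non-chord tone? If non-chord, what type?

Non-chord tone — an appoggiatura.

The harmony at that moment is C minor seventh chord (C, Eb, G, Bb); A4 is not a chord tone.
It is approached by leap down from C5 and left by step up to Bb4.
Leap in, step out — an appoggiatura.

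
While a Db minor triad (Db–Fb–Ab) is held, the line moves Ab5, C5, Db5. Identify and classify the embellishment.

C5 is an appoggiatura.

The harmony at that moment is Db minor triad (Db, Fb, Ab); C5 is not a chord tone.
It is approached by leap down from Ab5 and left by step up to Db5.
Leap in, step out — an appoggiatura.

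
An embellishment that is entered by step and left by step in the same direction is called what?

Approach: by step. Departure: by step, continuing in the same direction.
Stepwise on both sides with no change of direction means the note fills in the space between two different chord tones — a passing tone. (Had it turned back to its starting note it would be a neighbor tone instead.)

Passing tone.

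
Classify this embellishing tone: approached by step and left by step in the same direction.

Approach: by step. Departure: by step, continuing in the same direction.
Stepwise on both sides with no change of direction means the note fills in the space between two different chord tones — a passing tone. (Had it turned back to its starting note it would be a neighbor tone instead.)

Passing tone.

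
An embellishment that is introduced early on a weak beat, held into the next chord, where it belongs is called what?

Approach: ahead of the chord change (typically by step), so it is dissonant against the current harmony. Departure: none — the same pitch is restated or held and is a chord tone of the new harmony.
Dissonant first, consonant once the harmony catches up: the note simply arrives early — an anticipation. (The reverse timing, consonant first and dissonant after the change, would be a suspension or retardation.)

Anticipation.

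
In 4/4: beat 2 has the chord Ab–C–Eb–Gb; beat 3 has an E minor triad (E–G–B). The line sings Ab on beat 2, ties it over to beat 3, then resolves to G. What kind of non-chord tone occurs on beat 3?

Suspension.

The harmony at that moment is E minor triad (E, G, B); Ab is not a chord tone.
It is held over (the same pitch as the preceding Ab) and left by step down to G.
Held over from the previous chord and resolving down by step — a suspension.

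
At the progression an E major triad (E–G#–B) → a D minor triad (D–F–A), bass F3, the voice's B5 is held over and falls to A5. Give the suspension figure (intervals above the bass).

At the second chord the bass is F3. The suspended B5 lies a fourth above the bass; after resolving down by step to A5, the interval above the bass becomes a third.
Suspension figures are named by those two intervals: 4–3.

4–3 suspension.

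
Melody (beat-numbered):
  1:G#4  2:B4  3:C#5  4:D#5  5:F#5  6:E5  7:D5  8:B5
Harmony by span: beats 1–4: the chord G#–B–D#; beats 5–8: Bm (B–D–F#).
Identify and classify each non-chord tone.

C#5 (beat 3) — passing tone; E5 (beat 6) — passing tone.

The harmony at that moment is G# minor triad (G#, B, D#); C#5 is not a chord tone.
It is approached by step up from B4 and left by step up to D#5.
Step in, step out in the same direction — a passing tone.
The harmony at that moment is B minor triad (B, D, F#); E5 is not a chord tone.
It is approached by step down from F#5 and left by step down to D5.
Step in, step out in the same direction — a passing tone.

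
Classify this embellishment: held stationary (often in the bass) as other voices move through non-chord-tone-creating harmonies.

Pedal tone.

Approach: none. Departure: none — a single pitch is sustained while the chords change around it, passing through harmonies that do not contain it.
No melodic motion at all; the dissonance is created entirely by the moving harmonies against the stationary note — a pedal tone (pedal point).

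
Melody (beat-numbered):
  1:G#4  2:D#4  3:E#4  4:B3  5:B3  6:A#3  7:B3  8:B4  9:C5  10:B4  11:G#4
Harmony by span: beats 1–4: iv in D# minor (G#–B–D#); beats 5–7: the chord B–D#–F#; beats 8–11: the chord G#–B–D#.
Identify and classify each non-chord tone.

The harmony at that moment is G# minor triad (G#, B, D#); E#4 is not a chord tone.
It is approached by step up from D#4 and left by leap down to B3.
Step in, leap out — an escape tone.
The harmony at that moment is B major triad (B, D#, F#); A#3 is not a chord tone.
It is approached by step down from B3 and left by step up to B3.
Step away and step back to the same note — a neighbor tone (lower neighbor).
The harmony at that moment is G# minor triad (G#, B, D#); C5 is not a chord tone.
It is approached by step up from B4 and left by step down to B4.
Step away and step back to the same note — a neighbor tone (upper neighbor).

E#4 (beat 3) — escape tone; A#3 (beat 6) — neighbor tone; C5 (beat 9) — neighbor tone.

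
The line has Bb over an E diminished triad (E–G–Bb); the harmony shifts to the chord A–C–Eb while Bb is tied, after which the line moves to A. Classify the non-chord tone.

Bb is a suspension.

The harmony at that moment is A diminished triad (A, C, Eb); Bb is not a chord tone.
It is held over (the same pitch as the preceding Bb) and left by step down to A.
Held over from the previous chord and resolving down by step — a suspension.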